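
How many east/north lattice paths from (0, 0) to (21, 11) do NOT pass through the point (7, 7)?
Number of paths = 118522560

Total paths from (0, 0) to (21, 11): C(32, 21) = 129024480. Paths through (7, 7): (paths (0, 0) → (7, 7)) × (paths (7, 7) → (21, 11)) = C(14, 7) · C(18, 14) = 3432 · 3060 = 10501920. Avoidance count = 129024480 − 10501920 = 118522560.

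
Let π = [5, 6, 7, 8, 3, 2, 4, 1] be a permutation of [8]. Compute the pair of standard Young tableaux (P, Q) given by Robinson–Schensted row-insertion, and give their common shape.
P = [1, 4, 7, 8] / [2, 6] / [3] / [5];  Q = [1, 2, 3, 4] / [5, 7] / [6] / [8];  common shape = (4, 2, 1, 1)

Row-insert the values π_1, π_2, … into P one at a time, bumping the leftmost entry strictly greater than the inserted value down to the next row. The recording tableau Q records, in position (i, j), the step at which that cell was added to P.
  Insert 5 (step 1): P = [5];  Q = [1]
  Insert 6 (step 2): P = [5, 6];  Q = [1, 2]
  Insert 7 (step 3): P = [5, 6, 7];  Q = [1, 2, 3]
  Insert 8 (step 4): P = [5, 6, 7, 8];  Q = [1, 2, 3, 4]
  Insert 3 (step 5): P = [3, 6, 7, 8] / [5];  Q = [1, 2, 3, 4] / [5]
  Insert 2 (step 6): P = [2, 6, 7, 8] / [3] / [5];  Q = [1, 2, 3, 4] / [5] / [6]
  Insert 4 (step 7): P = [2, 4, 7, 8] / [3, 6] / [5];  Q = [1, 2, 3, 4] / [5, 7] / [6]
  Insert 1 (step 8): P = [1, 4, 7, 8] / [2, 6] / [3] / [5];  Q = [1, 2, 3, 4] / [5, 7] / [6] / [8]
Final shape: (4, 2, 1, 1).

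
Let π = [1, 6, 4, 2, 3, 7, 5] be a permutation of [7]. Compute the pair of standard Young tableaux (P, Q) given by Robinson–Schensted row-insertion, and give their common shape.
P = [1, 2, 3, 5] / [4, 7] / [6];  Q = [1, 2, 5, 6] / [3, 7] / [4];  common shape = (4, 2, 1)

Row-insert the values π_1, π_2, … into P one at a time, bumping the leftmost entry strictly greater than the inserted value down to the next row. The recording tableau Q records, in position (i, j), the step at which that cell was added to P.
  Insert 1 (step 1): P = [1];  Q = [1]
  Insert 6 (step 2): P = [1, 6];  Q = [1, 2]
  Insert 4 (step 3): P = [1, 4] / [6];  Q = [1, 2] / [3]
  Insert 2 (step 4): P = [1, 2] / [4] / [6];  Q = [1, 2] / [3] / [4]
  Insert 3 (step 5): P = [1, 2, 3] / [4] / [6];  Q = [1, 2, 5] / [3] / [4]
  Insert 7 (step 6): P = [1, 2, 3, 7] / [4] / [6];  Q = [1, 2, 5, 6] / [3] / [4]
  Insert 5 (step 7): P = [1, 2, 3, 5] / [4, 7] / [6];  Q = [1, 2, 5, 6] / [3, 7] / [4]
Final shape: (4, 2, 1).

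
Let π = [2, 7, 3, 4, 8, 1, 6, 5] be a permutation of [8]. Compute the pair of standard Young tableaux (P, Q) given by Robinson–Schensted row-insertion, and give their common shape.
P = [1, 3, 4, 5] / [2, 6] / [7, 8];  Q = [1, 2, 4, 5] / [3, 7] / [6, 8];  common shape = (4, 2, 2)

Row-insert the values π_1, π_2, … into P one at a time, bumping the leftmost entry strictly greater than the inserted value down to the next row. The recording tableau Q records, in position (i, j), the step at which that cell was added to P.
  Insert 2 (step 1): P = [2];  Q = [1]
  Insert 7 (step 2): P = [2, 7];  Q = [1, 2]
  Insert 3 (step 3): P = [2, 3] / [7];  Q = [1, 2] / [3]
  Insert 4 (step 4): P = [2, 3, 4] / [7];  Q = [1, 2, 4] / [3]
  Insert 8 (step 5): P = [2, 3, 4, 8] / [7];  Q = [1, 2, 4, 5] / [3]
  Insert 1 (step 6): P = [1, 3, 4, 8] / [2] / [7];  Q = [1, 2, 4, 5] / [3] / [6]
  Insert 6 (step 7): P = [1, 3, 4, 6] / [2, 8] / [7];  Q = [1, 2, 4, 5] / [3, 7] / [6]
  Insert 5 (step 8): P = [1, 3, 4, 5] / [2, 6] / [7, 8];  Q = [1, 2, 4, 5] / [3, 7] / [6, 8]
Final shape: (4, 2, 2).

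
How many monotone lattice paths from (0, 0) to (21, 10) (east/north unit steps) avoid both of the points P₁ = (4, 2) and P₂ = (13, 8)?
Number of paths = 22349865

Inclusion–exclusion. Total paths: C(31, 21) = 44352165. Through P₁: C(6, 4)·C(25, 17) = 16223625. Through P₂: C(21, 13)·C(10, 8) = 9157050. Since P₁ is strictly southwest of P₂, a monotone path through both must visit P₁ then P₂; paths through both = C(6, 4)·C(15, 9)·C(10, 8) = 3378375. Avoid both = 44352165 − 16223625 − 9157050 + 3378375 = 22349865.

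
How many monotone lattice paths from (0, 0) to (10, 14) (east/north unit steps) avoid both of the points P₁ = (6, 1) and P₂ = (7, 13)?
Number of paths = 1634880

Inclusion–exclusion. Total paths: C(24, 10) = 1961256. Through P₁: C(7, 6)·C(17, 4) = 16660. Through P₂: C(20, 7)·C(4, 3) = 310080. Since P₁ is strictly southwest of P₂, a monotone path through both must visit P₁ then P₂; paths through both = C(7, 6)·C(13, 1)·C(4, 3) = 364. Avoid both = 1961256 − 16660 − 310080 + 364 = 1634880.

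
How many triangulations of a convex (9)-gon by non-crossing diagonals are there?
C_7 = 429

These polygon triangulations are counted by the Catalan number C_n = (1/(n + 1)) · C(2n, n). For n = 7: C_7 = (1/8) · C(14, 7) = 3432/8 = 429.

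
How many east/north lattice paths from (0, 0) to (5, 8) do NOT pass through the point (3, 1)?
Number of paths = 1143

Total paths from (0, 0) to (5, 8): C(13, 5) = 1287. Paths through (3, 1): (paths (0, 0) → (3, 1)) × (paths (3, 1) → (5, 8)) = C(4, 3) · C(9, 2) = 4 · 36 = 144. Avoidance count = 1287 − 144 = 1143.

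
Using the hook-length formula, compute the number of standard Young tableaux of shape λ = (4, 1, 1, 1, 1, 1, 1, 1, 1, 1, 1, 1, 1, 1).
# SYT of shape (4, 1, 1, 1, 1, 1, 1, 1, 1, 1, 1, 1, 1, 1) = 560

Hook-length formula: f^λ = n! / Π hook(c), product over all cells c of the Young diagram. For λ = (4, 1, 1, 1, 1, 1, 1, 1, 1, 1, 1, 1, 1, 1), n = 17 boxes. Hook lengths by row (left-to-right, top-to-bottom): [17, 3, 2, 1]; [13]; [12]; [11]; [10]; [9]; [8]; [7]; [6]; [5]; [4]; [3]; [2]; [1]. Product of hooks = 635156121600. So f^λ = 17! / 635156121600 = 355687428096000 / 635156121600 = 560.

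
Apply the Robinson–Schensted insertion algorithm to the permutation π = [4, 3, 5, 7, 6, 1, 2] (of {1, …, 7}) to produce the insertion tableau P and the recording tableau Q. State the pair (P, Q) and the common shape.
P = [1, 2, 6] / [3, 5] / [4, 7];  Q = [1, 3, 4] / [2, 5] / [6, 7];  common shape = (3, 2, 2)

Row-insert the values π_1, π_2, … into P one at a time, bumping the leftmost entry strictly greater than the inserted value down to the next row. The recording tableau Q records, in position (i, j), the step at which that cell was added to P.
  Insert 4 (step 1): P = [4];  Q = [1]
  Insert 3 (step 2): P = [3] / [4];  Q = [1] / [2]
  Insert 5 (step 3): P = [3, 5] / [4];  Q = [1, 3] / [2]
  Insert 7 (step 4): P = [3, 5, 7] / [4];  Q = [1, 3, 4] / [2]
  Insert 6 (step 5): P = [3, 5, 6] / [4, 7];  Q = [1, 3, 4] / [2, 5]
  Insert 1 (step 6): P = [1, 5, 6] / [3, 7] / [4];  Q = [1, 3, 4] / [2, 5] / [6]
  Insert 2 (step 7): P = [1, 2, 6] / [3, 5] / [4, 7];  Q = [1, 3, 4] / [2, 5] / [6, 7]
Final shape: (3, 2, 2).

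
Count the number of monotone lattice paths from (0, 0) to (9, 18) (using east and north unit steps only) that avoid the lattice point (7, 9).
Number of paths = 4057625

Total paths from (0, 0) to (9, 18): C(27, 9) = 4686825. Paths through (7, 9): (paths (0, 0) → (7, 9)) × (paths (7, 9) → (9, 18)) = C(16, 7) · C(11, 2) = 11440 · 55 = 629200. Avoidance count = 4686825 − 629200 = 4057625.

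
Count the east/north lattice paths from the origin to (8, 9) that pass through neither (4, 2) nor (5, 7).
Number of paths = 12340

Inclusion–exclusion. Total paths: C(17, 8) = 24310. Through P₁: C(6, 4)·C(11, 4) = 4950. Through P₂: C(12, 5)·C(5, 3) = 7920. Since P₁ is strictly southwest of P₂, a monotone path through both must visit P₁ then P₂; paths through both = C(6, 4)·C(6, 1)·C(5, 3) = 900. Avoid both = 24310 − 4950 − 7920 + 900 = 12340.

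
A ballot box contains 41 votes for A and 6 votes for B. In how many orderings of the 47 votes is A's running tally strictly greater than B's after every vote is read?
Strict-lead orderings = 7996065

Total orderings of the 47 votes with 41 for A: C(47, 41) = 10737573. By the Bertrand ballot formula (Cycle Lemma / reflection principle), the number of orderings in which A is strictly ahead of B throughout is (p − q)/(p + q) · C(p + q, p) = (41 − 6)/(41 + 6) · 10737573 = 7996065.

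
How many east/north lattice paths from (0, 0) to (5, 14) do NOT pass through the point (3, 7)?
Number of paths = 7308

Total paths from (0, 0) to (5, 14): C(19, 5) = 11628. Paths through (3, 7): (paths (0, 0) → (3, 7)) × (paths (3, 7) → (5, 14)) = C(10, 3) · C(9, 2) = 120 · 36 = 4320. Avoidance count = 11628 − 4320 = 7308.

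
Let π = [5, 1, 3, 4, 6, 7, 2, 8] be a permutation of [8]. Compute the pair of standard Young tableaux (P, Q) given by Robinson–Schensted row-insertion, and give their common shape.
P = [1, 2, 4, 6, 7, 8] / [3] / [5];  Q = [1, 3, 4, 5, 6, 8] / [2] / [7];  common shape = (6, 1, 1)

Row-insert the values π_1, π_2, … into P one at a time, bumping the leftmost entry strictly greater than the inserted value down to the next row. The recording tableau Q records, in position (i, j), the step at which that cell was added to P.
  Insert 5 (step 1): P = [5];  Q = [1]
  Insert 1 (step 2): P = [1] / [5];  Q = [1] / [2]
  Insert 3 (step 3): P = [1, 3] / [5];  Q = [1, 3] / [2]
  Insert 4 (step 4): P = [1, 3, 4] / [5];  Q = [1, 3, 4] / [2]
  Insert 6 (step 5): P = [1, 3, 4, 6] / [5];  Q = [1, 3, 4, 5] / [2]
  Insert 7 (step 6): P = [1, 3, 4, 6, 7] / [5];  Q = [1, 3, 4, 5, 6] / [2]
  Insert 2 (step 7): P = [1, 2, 4, 6, 7] / [3] / [5];  Q = [1, 3, 4, 5, 6] / [2] / [7]
  Insert 8 (step 8): P = [1, 2, 4, 6, 7, 8] / [3] / [5];  Q = [1, 3, 4, 5, 6, 8] / [2] / [7]
Final shape: (6, 1, 1).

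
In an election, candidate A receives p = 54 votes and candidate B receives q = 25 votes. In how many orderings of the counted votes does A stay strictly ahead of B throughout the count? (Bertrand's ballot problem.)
Strict-lead orderings = 91715965370063062028

Total orderings of the 79 votes with 54 for A: C(79, 54) = 249846940146033858628. By the Bertrand ballot formula (Cycle Lemma / reflection principle), the number of orderings in which A is strictly ahead of B throughout is (p − q)/(p + q) · C(p + q, p) = (54 − 25)/(54 + 25) · 249846940146033858628 = 91715965370063062028.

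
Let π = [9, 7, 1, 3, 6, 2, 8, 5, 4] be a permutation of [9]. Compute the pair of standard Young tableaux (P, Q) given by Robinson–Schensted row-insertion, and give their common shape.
P = [1, 2, 4, 8] / [3, 5] / [6] / [7] / [9];  Q = [1, 4, 5, 7] / [2, 8] / [3] / [6] / [9];  common shape = (4, 2, 1, 1, 1)

Row-insert the values π_1, π_2, … into P one at a time, bumping the leftmost entry strictly greater than the inserted value down to the next row. The recording tableau Q records, in position (i, j), the step at which that cell was added to P.
  Insert 9 (step 1): P = [9];  Q = [1]
  Insert 7 (step 2): P = [7] / [9];  Q = [1] / [2]
  Insert 1 (step 3): P = [1] / [7] / [9];  Q = [1] / [2] / [3]
  Insert 3 (step 4): P = [1, 3] / [7] / [9];  Q = [1, 4] / [2] / [3]
  Insert 6 (step 5): P = [1, 3, 6] / [7] / [9];  Q = [1, 4, 5] / [2] / [3]
  Insert 2 (step 6): P = [1, 2, 6] / [3] / [7] / [9];  Q = [1, 4, 5] / [2] / [3] / [6]
  Insert 8 (step 7): P = [1, 2, 6, 8] / [3] / [7] / [9];  Q = [1, 4, 5, 7] / [2] / [3] / [6]
  Insert 5 (step 8): P = [1, 2, 5, 8] / [3, 6] / [7] / [9];  Q = [1, 4, 5, 7] / [2, 8] / [3] / [6]
  Insert 4 (step 9): P = [1, 2, 4, 8] / [3, 5] / [6] / [7] / [9];  Q = [1, 4, 5, 7] / [2, 8] / [3] / [6] / [9]
Final shape: (4, 2, 1, 1, 1).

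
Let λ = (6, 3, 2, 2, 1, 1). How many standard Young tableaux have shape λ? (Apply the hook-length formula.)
# SYT of shape (6, 3, 2, 2, 1, 1) = 221130

Hook-length formula: f^λ = n! / Π hook(c), product over all cells c of the Young diagram. For λ = (6, 3, 2, 2, 1, 1), n = 15 boxes. Hook lengths by row (left-to-right, top-to-bottom): [11, 8, 5, 3, 2, 1]; [7, 4, 1]; [5, 2]; [4, 1]; [2]; [1]. Product of hooks = 5913600. So f^λ = 15! / 5913600 = 1307674368000 / 5913600 = 221130.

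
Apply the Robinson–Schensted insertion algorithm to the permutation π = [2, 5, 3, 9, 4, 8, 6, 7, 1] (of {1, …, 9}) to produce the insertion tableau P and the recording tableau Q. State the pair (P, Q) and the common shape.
P = [1, 3, 4, 6, 7] / [2, 8] / [5] / [9];  Q = [1, 2, 4, 6, 8] / [3, 5] / [7] / [9];  common shape = (5, 2, 1, 1)

Row-insert the values π_1, π_2, … into P one at a time, bumping the leftmost entry strictly greater than the inserted value down to the next row. The recording tableau Q records, in position (i, j), the step at which that cell was added to P.
  Insert 2 (step 1): P = [2];  Q = [1]
  Insert 5 (step 2): P = [2, 5];  Q = [1, 2]
  Insert 3 (step 3): P = [2, 3] / [5];  Q = [1, 2] / [3]
  Insert 9 (step 4): P = [2, 3, 9] / [5];  Q = [1, 2, 4] / [3]
  Insert 4 (step 5): P = [2, 3, 4] / [5, 9];  Q = [1, 2, 4] / [3, 5]
  Insert 8 (step 6): P = [2, 3, 4, 8] / [5, 9];  Q = [1, 2, 4, 6] / [3, 5]
  Insert 6 (step 7): P = [2, 3, 4, 6] / [5, 8] / [9];  Q = [1, 2, 4, 6] / [3, 5] / [7]
  Insert 7 (step 8): P = [2, 3, 4, 6, 7] / [5, 8] / [9];  Q = [1, 2, 4, 6, 8] / [3, 5] / [7]
  Insert 1 (step 9): P = [1, 3, 4, 6, 7] / [2, 8] / [5] / [9];  Q = [1, 2, 4, 6, 8] / [3, 5] / [7] / [9]
Final shape: (5, 2, 1, 1).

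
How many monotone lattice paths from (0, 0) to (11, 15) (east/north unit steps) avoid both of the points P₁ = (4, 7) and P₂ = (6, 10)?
Number of paths = 4416194

Inclusion–exclusion. Total paths: C(26, 11) = 7726160. Through P₁: C(11, 4)·C(15, 7) = 2123550. Through P₂: C(16, 6)·C(10, 5) = 2018016. Since P₁ is strictly southwest of P₂, a monotone path through both must visit P₁ then P₂; paths through both = C(11, 4)·C(5, 2)·C(10, 5) = 831600. Avoid both = 7726160 − 2123550 − 2018016 + 831600 = 4416194.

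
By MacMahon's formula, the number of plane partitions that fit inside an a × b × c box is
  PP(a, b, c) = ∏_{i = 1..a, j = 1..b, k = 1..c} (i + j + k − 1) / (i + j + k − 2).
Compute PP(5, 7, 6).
PP(5, 7, 6) = 739309710568

Evaluate the triple product over i = 1..5, j = 1..7, k = 1..6. The factors are (2/1) · (3/2) · (4/3) · (5/4) · (6/5) · (7/6) · (3/2) · (4/3) · … (210 factors total). The numerators and denominators telescope so the product is an integer; carrying out the multiplication exactly gives PP(5, 7, 6) = 739309710568.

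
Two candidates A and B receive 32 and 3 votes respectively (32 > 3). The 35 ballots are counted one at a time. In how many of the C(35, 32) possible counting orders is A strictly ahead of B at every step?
Strict-lead orderings = 5423

Total orderings of the 35 votes with 32 for A: C(35, 32) = 6545. By the Bertrand ballot formula (Cycle Lemma / reflection principle), the number of orderings in which A is strictly ahead of B throughout is (p − q)/(p + q) · C(p + q, p) = (32 − 3)/(32 + 3) · 6545 = 5423.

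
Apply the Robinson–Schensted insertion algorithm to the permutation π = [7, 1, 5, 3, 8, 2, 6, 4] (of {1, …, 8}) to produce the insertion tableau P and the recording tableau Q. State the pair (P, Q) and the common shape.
P = [1, 2, 4] / [3, 6] / [5, 8] / [7];  Q = [1, 3, 5] / [2, 7] / [4, 8] / [6];  common shape = (3, 2, 2, 1)

Row-insert the values π_1, π_2, … into P one at a time, bumping the leftmost entry strictly greater than the inserted value down to the next row. The recording tableau Q records, in position (i, j), the step at which that cell was added to P.
  Insert 7 (step 1): P = [7];  Q = [1]
  Insert 1 (step 2): P = [1] / [7];  Q = [1] / [2]
  Insert 5 (step 3): P = [1, 5] / [7];  Q = [1, 3] / [2]
  Insert 3 (step 4): P = [1, 3] / [5] / [7];  Q = [1, 3] / [2] / [4]
  Insert 8 (step 5): P = [1, 3, 8] / [5] / [7];  Q = [1, 3, 5] / [2] / [4]
  Insert 2 (step 6): P = [1, 2, 8] / [3] / [5] / [7];  Q = [1, 3, 5] / [2] / [4] / [6]
  Insert 6 (step 7): P = [1, 2, 6] / [3, 8] / [5] / [7];  Q = [1, 3, 5] / [2, 7] / [4] / [6]
  Insert 4 (step 8): P = [1, 2, 4] / [3, 6] / [5, 8] / [7];  Q = [1, 3, 5] / [2, 7] / [4, 8] / [6]
Final shape: (3, 2, 2, 1).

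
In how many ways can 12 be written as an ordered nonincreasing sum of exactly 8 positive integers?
p(12, 8 parts) = 5

Partitions of n into exactly k parts ↔ partitions of n − k into at most k parts (subtract 1 from each part). For n = 12, k = 8, the partitions are: 5+1+1+1+1+1+1+1, 4+2+1+1+1+1+1+1, 3+3+1+1+1+1+1+1, 3+2+2+1+1+1+1+1, 2+2+2+2+1+1+1+1. Count = 5.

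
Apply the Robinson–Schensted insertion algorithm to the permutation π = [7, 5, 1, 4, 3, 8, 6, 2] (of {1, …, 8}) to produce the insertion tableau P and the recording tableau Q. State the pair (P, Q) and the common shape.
P = [1, 2, 6] / [3, 8] / [4] / [5] / [7];  Q = [1, 4, 6] / [2, 7] / [3] / [5] / [8];  common shape = (3, 2, 1, 1, 1)

Row-insert the values π_1, π_2, … into P one at a time, bumping the leftmost entry strictly greater than the inserted value down to the next row. The recording tableau Q records, in position (i, j), the step at which that cell was added to P.
  Insert 7 (step 1): P = [7];  Q = [1]
  Insert 5 (step 2): P = [5] / [7];  Q = [1] / [2]
  Insert 1 (step 3): P = [1] / [5] / [7];  Q = [1] / [2] / [3]
  Insert 4 (step 4): P = [1, 4] / [5] / [7];  Q = [1, 4] / [2] / [3]
  Insert 3 (step 5): P = [1, 3] / [4] / [5] / [7];  Q = [1, 4] / [2] / [3] / [5]
  Insert 8 (step 6): P = [1, 3, 8] / [4] / [5] / [7];  Q = [1, 4, 6] / [2] / [3] / [5]
  Insert 6 (step 7): P = [1, 3, 6] / [4, 8] / [5] / [7];  Q = [1, 4, 6] / [2, 7] / [3] / [5]
  Insert 2 (step 8): P = [1, 2, 6] / [3, 8] / [4] / [5] / [7];  Q = [1, 4, 6] / [2, 7] / [3] / [5] / [8]
Final shape: (3, 2, 1, 1, 1).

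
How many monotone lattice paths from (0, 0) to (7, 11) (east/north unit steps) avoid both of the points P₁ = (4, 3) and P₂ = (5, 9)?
Number of paths = 15507

Inclusion–exclusion. Total paths: C(18, 7) = 31824. Through P₁: C(7, 4)·C(11, 3) = 5775. Through P₂: C(14, 5)·C(4, 2) = 12012. Since P₁ is strictly southwest of P₂, a monotone path through both must visit P₁ then P₂; paths through both = C(7, 4)·C(7, 1)·C(4, 2) = 1470. Avoid both = 31824 − 5775 − 12012 + 1470 = 15507.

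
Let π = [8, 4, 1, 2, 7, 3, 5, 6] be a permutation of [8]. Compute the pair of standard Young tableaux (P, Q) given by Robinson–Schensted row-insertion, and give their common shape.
P = [1, 2, 3, 5, 6] / [4, 7] / [8];  Q = [1, 4, 5, 7, 8] / [2, 6] / [3];  common shape = (5, 2, 1)

Row-insert the values π_1, π_2, … into P one at a time, bumping the leftmost entry strictly greater than the inserted value down to the next row. The recording tableau Q records, in position (i, j), the step at which that cell was added to P.
  Insert 8 (step 1): P = [8];  Q = [1]
  Insert 4 (step 2): P = [4] / [8];  Q = [1] / [2]
  Insert 1 (step 3): P = [1] / [4] / [8];  Q = [1] / [2] / [3]
  Insert 2 (step 4): P = [1, 2] / [4] / [8];  Q = [1, 4] / [2] / [3]
  Insert 7 (step 5): P = [1, 2, 7] / [4] / [8];  Q = [1, 4, 5] / [2] / [3]
  Insert 3 (step 6): P = [1, 2, 3] / [4, 7] / [8];  Q = [1, 4, 5] / [2, 6] / [3]
  Insert 5 (step 7): P = [1, 2, 3, 5] / [4, 7] / [8];  Q = [1, 4, 5, 7] / [2, 6] / [3]
  Insert 6 (step 8): P = [1, 2, 3, 5, 6] / [4, 7] / [8];  Q = [1, 4, 5, 7, 8] / [2, 6] / [3]
Final shape: (5, 2, 1).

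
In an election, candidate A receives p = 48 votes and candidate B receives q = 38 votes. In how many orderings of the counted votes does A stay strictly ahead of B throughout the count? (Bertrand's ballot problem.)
Strict-lead orderings = 433884004713362200929750

Total orderings of the 86 votes with 48 for A: C(86, 48) = 3731402440534914927995850. By the Bertrand ballot formula (Cycle Lemma / reflection principle), the number of orderings in which A is strictly ahead of B throughout is (p − q)/(p + q) · C(p + q, p) = (48 − 38)/(48 + 38) · 3731402440534914927995850 = 433884004713362200929750.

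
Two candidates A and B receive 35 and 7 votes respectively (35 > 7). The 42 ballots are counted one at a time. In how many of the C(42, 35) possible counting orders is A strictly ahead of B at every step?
Strict-lead orderings = 17985552

Total orderings of the 42 votes with 35 for A: C(42, 35) = 26978328. By the Bertrand ballot formula (Cycle Lemma / reflection principle), the number of orderings in which A is strictly ahead of B throughout is (p − q)/(p + q) · C(p + q, p) = (35 − 7)/(35 + 7) · 26978328 = 17985552.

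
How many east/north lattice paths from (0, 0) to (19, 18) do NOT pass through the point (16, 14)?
Number of paths = 12582838275

Total paths from (0, 0) to (19, 18): C(37, 19) = 17672631900. Paths through (16, 14): (paths (0, 0) → (16, 14)) × (paths (16, 14) → (19, 18)) = C(30, 16) · C(7, 3) = 145422675 · 35 = 5089793625. Avoidance count = 17672631900 − 5089793625 = 12582838275.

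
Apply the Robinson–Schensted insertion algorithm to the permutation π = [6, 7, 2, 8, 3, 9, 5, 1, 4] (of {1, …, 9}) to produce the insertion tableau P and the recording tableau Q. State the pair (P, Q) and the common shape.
P = [1, 3, 4, 9] / [2, 5, 8] / [6, 7];  Q = [1, 2, 4, 6] / [3, 5, 7] / [8, 9];  common shape = (4, 3, 2)

Row-insert the values π_1, π_2, … into P one at a time, bumping the leftmost entry strictly greater than the inserted value down to the next row. The recording tableau Q records, in position (i, j), the step at which that cell was added to P.
  Insert 6 (step 1): P = [6];  Q = [1]
  Insert 7 (step 2): P = [6, 7];  Q = [1, 2]
  Insert 2 (step 3): P = [2, 7] / [6];  Q = [1, 2] / [3]
  Insert 8 (step 4): P = [2, 7, 8] / [6];  Q = [1, 2, 4] / [3]
  Insert 3 (step 5): P = [2, 3, 8] / [6, 7];  Q = [1, 2, 4] / [3, 5]
  Insert 9 (step 6): P = [2, 3, 8, 9] / [6, 7];  Q = [1, 2, 4, 6] / [3, 5]
  Insert 5 (step 7): P = [2, 3, 5, 9] / [6, 7, 8];  Q = [1, 2, 4, 6] / [3, 5, 7]
  Insert 1 (step 8): P = [1, 3, 5, 9] / [2, 7, 8] / [6];  Q = [1, 2, 4, 6] / [3, 5, 7] / [8]
  Insert 4 (step 9): P = [1, 3, 4, 9] / [2, 5, 8] / [6, 7];  Q = [1, 2, 4, 6] / [3, 5, 7] / [8, 9]
Final shape: (4, 3, 2).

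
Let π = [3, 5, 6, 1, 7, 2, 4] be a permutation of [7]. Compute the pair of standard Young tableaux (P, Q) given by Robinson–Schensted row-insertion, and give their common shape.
P = [1, 2, 4, 7] / [3, 5, 6];  Q = [1, 2, 3, 5] / [4, 6, 7];  common shape = (4, 3)

Row-insert the values π_1, π_2, … into P one at a time, bumping the leftmost entry strictly greater than the inserted value down to the next row. The recording tableau Q records, in position (i, j), the step at which that cell was added to P.
  Insert 3 (step 1): P = [3];  Q = [1]
  Insert 5 (step 2): P = [3, 5];  Q = [1, 2]
  Insert 6 (step 3): P = [3, 5, 6];  Q = [1, 2, 3]
  Insert 1 (step 4): P = [1, 5, 6] / [3];  Q = [1, 2, 3] / [4]
  Insert 7 (step 5): P = [1, 5, 6, 7] / [3];  Q = [1, 2, 3, 5] / [4]
  Insert 2 (step 6): P = [1, 2, 6, 7] / [3, 5];  Q = [1, 2, 3, 5] / [4, 6]
  Insert 4 (step 7): P = [1, 2, 4, 7] / [3, 5, 6];  Q = [1, 2, 3, 5] / [4, 6, 7]
Final shape: (4, 3).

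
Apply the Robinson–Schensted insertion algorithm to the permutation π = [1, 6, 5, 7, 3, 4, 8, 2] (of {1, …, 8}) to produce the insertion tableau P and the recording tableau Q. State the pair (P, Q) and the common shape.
P = [1, 2, 4, 8] / [3, 7] / [5] / [6];  Q = [1, 2, 4, 7] / [3, 6] / [5] / [8];  common shape = (4, 2, 1, 1)

Row-insert the values π_1, π_2, … into P one at a time, bumping the leftmost entry strictly greater than the inserted value down to the next row. The recording tableau Q records, in position (i, j), the step at which that cell was added to P.
  Insert 1 (step 1): P = [1];  Q = [1]
  Insert 6 (step 2): P = [1, 6];  Q = [1, 2]
  Insert 5 (step 3): P = [1, 5] / [6];  Q = [1, 2] / [3]
  Insert 7 (step 4): P = [1, 5, 7] / [6];  Q = [1, 2, 4] / [3]
  Insert 3 (step 5): P = [1, 3, 7] / [5] / [6];  Q = [1, 2, 4] / [3] / [5]
  Insert 4 (step 6): P = [1, 3, 4] / [5, 7] / [6];  Q = [1, 2, 4] / [3, 6] / [5]
  Insert 8 (step 7): P = [1, 3, 4, 8] / [5, 7] / [6];  Q = [1, 2, 4, 7] / [3, 6] / [5]
  Insert 2 (step 8): P = [1, 2, 4, 8] / [3, 7] / [5] / [6];  Q = [1, 2, 4, 7] / [3, 6] / [5] / [8]
Final shape: (4, 2, 1, 1).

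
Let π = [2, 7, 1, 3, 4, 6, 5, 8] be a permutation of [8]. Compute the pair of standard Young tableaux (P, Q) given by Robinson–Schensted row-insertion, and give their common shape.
P = [1, 3, 4, 5, 8] / [2, 6] / [7];  Q = [1, 2, 5, 6, 8] / [3, 4] / [7];  common shape = (5, 2, 1)

Row-insert the values π_1, π_2, … into P one at a time, bumping the leftmost entry strictly greater than the inserted value down to the next row. The recording tableau Q records, in position (i, j), the step at which that cell was added to P.
  Insert 2 (step 1): P = [2];  Q = [1]
  Insert 7 (step 2): P = [2, 7];  Q = [1, 2]
  Insert 1 (step 3): P = [1, 7] / [2];  Q = [1, 2] / [3]
  Insert 3 (step 4): P = [1, 3] / [2, 7];  Q = [1, 2] / [3, 4]
  Insert 4 (step 5): P = [1, 3, 4] / [2, 7];  Q = [1, 2, 5] / [3, 4]
  Insert 6 (step 6): P = [1, 3, 4, 6] / [2, 7];  Q = [1, 2, 5, 6] / [3, 4]
  Insert 5 (step 7): P = [1, 3, 4, 5] / [2, 6] / [7];  Q = [1, 2, 5, 6] / [3, 4] / [7]
  Insert 8 (step 8): P = [1, 3, 4, 5, 8] / [2, 6] / [7];  Q = [1, 2, 5, 6, 8] / [3, 4] / [7]
Final shape: (5, 2, 1).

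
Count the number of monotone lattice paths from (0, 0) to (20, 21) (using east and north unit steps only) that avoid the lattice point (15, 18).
Number of paths = 211048071300

Total paths from (0, 0) to (20, 21): C(41, 20) = 269128937220. Paths through (15, 18): (paths (0, 0) → (15, 18)) × (paths (15, 18) → (20, 21)) = C(33, 15) · C(8, 5) = 1037158320 · 56 = 58080865920. Avoidance count = 269128937220 − 58080865920 = 211048071300.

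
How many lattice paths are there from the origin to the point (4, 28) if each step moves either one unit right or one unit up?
Number of paths = 35960

A monotone lattice path from (0, 0) to (4, 28) consists of 4 east steps and 28 north steps in some order, so it is determined by which 4 of the 32 steps are east. The count is C(32, 4) = 35960.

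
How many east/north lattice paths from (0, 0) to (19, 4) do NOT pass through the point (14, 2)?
Number of paths = 6335

Total paths from (0, 0) to (19, 4): C(23, 19) = 8855. Paths through (14, 2): (paths (0, 0) → (14, 2)) × (paths (14, 2) → (19, 4)) = C(16, 14) · C(7, 5) = 120 · 21 = 2520. Avoidance count = 8855 − 2520 = 6335.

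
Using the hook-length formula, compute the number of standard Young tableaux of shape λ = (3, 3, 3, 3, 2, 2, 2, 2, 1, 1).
# SYT of shape (3, 3, 3, 3, 2, 2, 2, 2, 1, 1) = 32332300

Hook-length formula: f^λ = n! / Π hook(c), product over all cells c of the Young diagram. For λ = (3, 3, 3, 3, 2, 2, 2, 2, 1, 1), n = 22 boxes. Hook lengths by row (left-to-right, top-to-bottom): [12, 9, 4]; [11, 8, 3]; [10, 7, 2]; [9, 6, 1]; [7, 4]; [6, 3]; [5, 2]; [4, 1]; [2]; [1]. Product of hooks = 34764020121600. So f^λ = 22! / 34764020121600 = 1124000727777607680000 / 34764020121600 = 32332300.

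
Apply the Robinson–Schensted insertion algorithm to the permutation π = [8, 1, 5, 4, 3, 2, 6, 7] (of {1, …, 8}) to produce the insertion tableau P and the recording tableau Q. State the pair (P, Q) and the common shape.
P = [1, 2, 6, 7] / [3] / [4] / [5] / [8];  Q = [1, 3, 7, 8] / [2] / [4] / [5] / [6];  common shape = (4, 1, 1, 1, 1)

Row-insert the values π_1, π_2, … into P one at a time, bumping the leftmost entry strictly greater than the inserted value down to the next row. The recording tableau Q records, in position (i, j), the step at which that cell was added to P.
  Insert 8 (step 1): P = [8];  Q = [1]
  Insert 1 (step 2): P = [1] / [8];  Q = [1] / [2]
  Insert 5 (step 3): P = [1, 5] / [8];  Q = [1, 3] / [2]
  Insert 4 (step 4): P = [1, 4] / [5] / [8];  Q = [1, 3] / [2] / [4]
  Insert 3 (step 5): P = [1, 3] / [4] / [5] / [8];  Q = [1, 3] / [2] / [4] / [5]
  Insert 2 (step 6): P = [1, 2] / [3] / [4] / [5] / [8];  Q = [1, 3] / [2] / [4] / [5] / [6]
  Insert 6 (step 7): P = [1, 2, 6] / [3] / [4] / [5] / [8];  Q = [1, 3, 7] / [2] / [4] / [5] / [6]
  Insert 7 (step 8): P = [1, 2, 6, 7] / [3] / [4] / [5] / [8];  Q = [1, 3, 7, 8] / [2] / [4] / [5] / [6]
Final shape: (4, 1, 1, 1, 1).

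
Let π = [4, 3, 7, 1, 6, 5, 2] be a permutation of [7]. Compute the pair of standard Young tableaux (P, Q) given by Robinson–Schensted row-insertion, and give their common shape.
P = [1, 2] / [3, 5] / [4, 6] / [7];  Q = [1, 3] / [2, 5] / [4, 6] / [7];  common shape = (2, 2, 2, 1)

Row-insert the values π_1, π_2, … into P one at a time, bumping the leftmost entry strictly greater than the inserted value down to the next row. The recording tableau Q records, in position (i, j), the step at which that cell was added to P.
  Insert 4 (step 1): P = [4];  Q = [1]
  Insert 3 (step 2): P = [3] / [4];  Q = [1] / [2]
  Insert 7 (step 3): P = [3, 7] / [4];  Q = [1, 3] / [2]
  Insert 1 (step 4): P = [1, 7] / [3] / [4];  Q = [1, 3] / [2] / [4]
  Insert 6 (step 5): P = [1, 6] / [3, 7] / [4];  Q = [1, 3] / [2, 5] / [4]
  Insert 5 (step 6): P = [1, 5] / [3, 6] / [4, 7];  Q = [1, 3] / [2, 5] / [4, 6]
  Insert 2 (step 7): P = [1, 2] / [3, 5] / [4, 6] / [7];  Q = [1, 3] / [2, 5] / [4, 6] / [7]
Final shape: (2, 2, 2, 1).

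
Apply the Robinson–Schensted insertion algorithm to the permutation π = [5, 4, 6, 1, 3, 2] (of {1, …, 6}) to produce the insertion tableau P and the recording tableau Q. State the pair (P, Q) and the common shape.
P = [1, 2] / [3, 6] / [4] / [5];  Q = [1, 3] / [2, 5] / [4] / [6];  common shape = (2, 2, 1, 1)

Row-insert the values π_1, π_2, … into P one at a time, bumping the leftmost entry strictly greater than the inserted value down to the next row. The recording tableau Q records, in position (i, j), the step at which that cell was added to P.
  Insert 5 (step 1): P = [5];  Q = [1]
  Insert 4 (step 2): P = [4] / [5];  Q = [1] / [2]
  Insert 6 (step 3): P = [4, 6] / [5];  Q = [1, 3] / [2]
  Insert 1 (step 4): P = [1, 6] / [4] / [5];  Q = [1, 3] / [2] / [4]
  Insert 3 (step 5): P = [1, 3] / [4, 6] / [5];  Q = [1, 3] / [2, 5] / [4]
  Insert 2 (step 6): P = [1, 2] / [3, 6] / [4] / [5];  Q = [1, 3] / [2, 5] / [4] / [6]
Final shape: (2, 2, 1, 1).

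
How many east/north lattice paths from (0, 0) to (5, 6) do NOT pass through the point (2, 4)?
Number of paths = 312

Total paths from (0, 0) to (5, 6): C(11, 5) = 462. Paths through (2, 4): (paths (0, 0) → (2, 4)) × (paths (2, 4) → (5, 6)) = C(6, 2) · C(5, 3) = 15 · 10 = 150. Avoidance count = 462 − 150 = 312.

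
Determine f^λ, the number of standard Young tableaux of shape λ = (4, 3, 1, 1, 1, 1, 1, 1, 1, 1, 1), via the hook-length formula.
# SYT of shape (4, 3, 1, 1, 1, 1, 1, 1, 1, 1, 1) = 14300

Hook-length formula: f^λ = n! / Π hook(c), product over all cells c of the Young diagram. For λ = (4, 3, 1, 1, 1, 1, 1, 1, 1, 1, 1), n = 16 boxes. Hook lengths by row (left-to-right, top-to-bottom): [14, 4, 3, 1]; [12, 2, 1]; [9]; [8]; [7]; [6]; [5]; [4]; [3]; [2]; [1]. Product of hooks = 1463132160. So f^λ = 16! / 1463132160 = 20922789888000 / 1463132160 = 14300.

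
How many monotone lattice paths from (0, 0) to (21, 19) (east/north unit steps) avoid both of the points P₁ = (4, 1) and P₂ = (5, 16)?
Number of paths = 108574929489

Inclusion–exclusion. Total paths: C(40, 21) = 131282408400. Through P₁: C(5, 4)·C(35, 17) = 22687838250. Through P₂: C(21, 5)·C(19, 16) = 19718181. Since P₁ is strictly southwest of P₂, a monotone path through both must visit P₁ then P₂; paths through both = C(5, 4)·C(16, 1)·C(19, 16) = 77520. Avoid both = 131282408400 − 22687838250 − 19718181 + 77520 = 108574929489.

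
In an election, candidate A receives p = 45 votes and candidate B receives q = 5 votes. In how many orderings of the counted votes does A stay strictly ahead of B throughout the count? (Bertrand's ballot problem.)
Strict-lead orderings = 1695008

Total orderings of the 50 votes with 45 for A: C(50, 45) = 2118760. By the Bertrand ballot formula (Cycle Lemma / reflection principle), the number of orderings in which A is strictly ahead of B throughout is (p − q)/(p + q) · C(p + q, p) = (45 − 5)/(45 + 5) · 2118760 = 1695008.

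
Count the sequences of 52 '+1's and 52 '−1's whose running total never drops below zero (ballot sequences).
C_52 = 29869166945772625950142417512

These ballot sequences are counted by the Catalan number C_n = (1/(n + 1)) · C(2n, n). For n = 52: C_52 = (1/53) · C(104, 52) = 1583065848125949175357548128136/53 = 29869166945772625950142417512.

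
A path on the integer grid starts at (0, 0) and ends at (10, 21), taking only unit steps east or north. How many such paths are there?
Number of paths = 44352165

A monotone lattice path from (0, 0) to (10, 21) consists of 10 east steps and 21 north steps in some order, so it is determined by which 10 of the 31 steps are east. The count is C(31, 10) = 44352165.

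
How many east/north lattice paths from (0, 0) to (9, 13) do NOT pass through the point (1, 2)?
Number of paths = 270674

Total paths from (0, 0) to (9, 13): C(22, 9) = 497420. Paths through (1, 2): (paths (0, 0) → (1, 2)) × (paths (1, 2) → (9, 13)) = C(3, 1) · C(19, 8) = 3 · 75582 = 226746. Avoidance count = 497420 − 226746 = 270674.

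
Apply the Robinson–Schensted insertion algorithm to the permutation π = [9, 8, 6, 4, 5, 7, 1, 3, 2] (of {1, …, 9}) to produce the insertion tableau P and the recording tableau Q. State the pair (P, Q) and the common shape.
P = [1, 2, 7] / [3, 5] / [4] / [6] / [8] / [9];  Q = [1, 5, 6] / [2, 8] / [3] / [4] / [7] / [9];  common shape = (3, 2, 1, 1, 1, 1)

Row-insert the values π_1, π_2, … into P one at a time, bumping the leftmost entry strictly greater than the inserted value down to the next row. The recording tableau Q records, in position (i, j), the step at which that cell was added to P.
  Insert 9 (step 1): P = [9];  Q = [1]
  Insert 8 (step 2): P = [8] / [9];  Q = [1] / [2]
  Insert 6 (step 3): P = [6] / [8] / [9];  Q = [1] / [2] / [3]
  Insert 4 (step 4): P = [4] / [6] / [8] / [9];  Q = [1] / [2] / [3] / [4]
  Insert 5 (step 5): P = [4, 5] / [6] / [8] / [9];  Q = [1, 5] / [2] / [3] / [4]
  Insert 7 (step 6): P = [4, 5, 7] / [6] / [8] / [9];  Q = [1, 5, 6] / [2] / [3] / [4]
  Insert 1 (step 7): P = [1, 5, 7] / [4] / [6] / [8] / [9];  Q = [1, 5, 6] / [2] / [3] / [4] / [7]
  Insert 3 (step 8): P = [1, 3, 7] / [4, 5] / [6] / [8] / [9];  Q = [1, 5, 6] / [2, 8] / [3] / [4] / [7]
  Insert 2 (step 9): P = [1, 2, 7] / [3, 5] / [4] / [6] / [8] / [9];  Q = [1, 5, 6] / [2, 8] / [3] / [4] / [7] / [9]
Final shape: (3, 2, 1, 1, 1, 1).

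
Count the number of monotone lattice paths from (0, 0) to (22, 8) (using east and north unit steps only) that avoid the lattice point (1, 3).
Number of paths = 5589805

Total paths from (0, 0) to (22, 8): C(30, 22) = 5852925. Paths through (1, 3): (paths (0, 0) → (1, 3)) × (paths (1, 3) → (22, 8)) = C(4, 1) · C(26, 21) = 4 · 65780 = 263120. Avoidance count = 5852925 − 263120 = 5589805.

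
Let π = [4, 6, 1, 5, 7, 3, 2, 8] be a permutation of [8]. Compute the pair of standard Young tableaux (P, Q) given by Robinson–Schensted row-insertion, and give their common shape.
P = [1, 2, 7, 8] / [3, 5] / [4] / [6];  Q = [1, 2, 5, 8] / [3, 4] / [6] / [7];  common shape = (4, 2, 1, 1)

Row-insert the values π_1, π_2, … into P one at a time, bumping the leftmost entry strictly greater than the inserted value down to the next row. The recording tableau Q records, in position (i, j), the step at which that cell was added to P.
  Insert 4 (step 1): P = [4];  Q = [1]
  Insert 6 (step 2): P = [4, 6];  Q = [1, 2]
  Insert 1 (step 3): P = [1, 6] / [4];  Q = [1, 2] / [3]
  Insert 5 (step 4): P = [1, 5] / [4, 6];  Q = [1, 2] / [3, 4]
  Insert 7 (step 5): P = [1, 5, 7] / [4, 6];  Q = [1, 2, 5] / [3, 4]
  Insert 3 (step 6): P = [1, 3, 7] / [4, 5] / [6];  Q = [1, 2, 5] / [3, 4] / [6]
  Insert 2 (step 7): P = [1, 2, 7] / [3, 5] / [4] / [6];  Q = [1, 2, 5] / [3, 4] / [6] / [7]
  Insert 8 (step 8): P = [1, 2, 7, 8] / [3, 5] / [4] / [6];  Q = [1, 2, 5, 8] / [3, 4] / [6] / [7]
Final shape: (4, 2, 1, 1).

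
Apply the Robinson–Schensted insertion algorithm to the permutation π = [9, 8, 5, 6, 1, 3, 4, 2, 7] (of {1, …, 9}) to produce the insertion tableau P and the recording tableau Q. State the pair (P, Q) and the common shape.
P = [1, 2, 4, 7] / [3, 6] / [5] / [8] / [9];  Q = [1, 4, 7, 9] / [2, 6] / [3] / [5] / [8];  common shape = (4, 2, 1, 1, 1)

Row-insert the values π_1, π_2, … into P one at a time, bumping the leftmost entry strictly greater than the inserted value down to the next row. The recording tableau Q records, in position (i, j), the step at which that cell was added to P.
  Insert 9 (step 1): P = [9];  Q = [1]
  Insert 8 (step 2): P = [8] / [9];  Q = [1] / [2]
  Insert 5 (step 3): P = [5] / [8] / [9];  Q = [1] / [2] / [3]
  Insert 6 (step 4): P = [5, 6] / [8] / [9];  Q = [1, 4] / [2] / [3]
  Insert 1 (step 5): P = [1, 6] / [5] / [8] / [9];  Q = [1, 4] / [2] / [3] / [5]
  Insert 3 (step 6): P = [1, 3] / [5, 6] / [8] / [9];  Q = [1, 4] / [2, 6] / [3] / [5]
  Insert 4 (step 7): P = [1, 3, 4] / [5, 6] / [8] / [9];  Q = [1, 4, 7] / [2, 6] / [3] / [5]
  Insert 2 (step 8): P = [1, 2, 4] / [3, 6] / [5] / [8] / [9];  Q = [1, 4, 7] / [2, 6] / [3] / [5] / [8]
  Insert 7 (step 9): P = [1, 2, 4, 7] / [3, 6] / [5] / [8] / [9];  Q = [1, 4, 7, 9] / [2, 6] / [3] / [5] / [8]
Final shape: (4, 2, 1, 1, 1).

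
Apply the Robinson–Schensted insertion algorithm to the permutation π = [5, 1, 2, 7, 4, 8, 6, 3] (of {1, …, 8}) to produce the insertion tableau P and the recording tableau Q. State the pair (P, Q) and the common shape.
P = [1, 2, 3, 6] / [4, 7, 8] / [5];  Q = [1, 3, 4, 6] / [2, 5, 7] / [8];  common shape = (4, 3, 1)

Row-insert the values π_1, π_2, … into P one at a time, bumping the leftmost entry strictly greater than the inserted value down to the next row. The recording tableau Q records, in position (i, j), the step at which that cell was added to P.
  Insert 5 (step 1): P = [5];  Q = [1]
  Insert 1 (step 2): P = [1] / [5];  Q = [1] / [2]
  Insert 2 (step 3): P = [1, 2] / [5];  Q = [1, 3] / [2]
  Insert 7 (step 4): P = [1, 2, 7] / [5];  Q = [1, 3, 4] / [2]
  Insert 4 (step 5): P = [1, 2, 4] / [5, 7];  Q = [1, 3, 4] / [2, 5]
  Insert 8 (step 6): P = [1, 2, 4, 8] / [5, 7];  Q = [1, 3, 4, 6] / [2, 5]
  Insert 6 (step 7): P = [1, 2, 4, 6] / [5, 7, 8];  Q = [1, 3, 4, 6] / [2, 5, 7]
  Insert 3 (step 8): P = [1, 2, 3, 6] / [4, 7, 8] / [5];  Q = [1, 3, 4, 6] / [2, 5, 7] / [8]
Final shape: (4, 3, 1).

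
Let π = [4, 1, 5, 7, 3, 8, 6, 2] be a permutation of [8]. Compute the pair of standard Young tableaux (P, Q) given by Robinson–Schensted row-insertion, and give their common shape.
P = [1, 2, 6, 8] / [3, 5, 7] / [4];  Q = [1, 3, 4, 6] / [2, 5, 7] / [8];  common shape = (4, 3, 1)

Row-insert the values π_1, π_2, … into P one at a time, bumping the leftmost entry strictly greater than the inserted value down to the next row. The recording tableau Q records, in position (i, j), the step at which that cell was added to P.
  Insert 4 (step 1): P = [4];  Q = [1]
  Insert 1 (step 2): P = [1] / [4];  Q = [1] / [2]
  Insert 5 (step 3): P = [1, 5] / [4];  Q = [1, 3] / [2]
  Insert 7 (step 4): P = [1, 5, 7] / [4];  Q = [1, 3, 4] / [2]
  Insert 3 (step 5): P = [1, 3, 7] / [4, 5];  Q = [1, 3, 4] / [2, 5]
  Insert 8 (step 6): P = [1, 3, 7, 8] / [4, 5];  Q = [1, 3, 4, 6] / [2, 5]
  Insert 6 (step 7): P = [1, 3, 6, 8] / [4, 5, 7];  Q = [1, 3, 4, 6] / [2, 5, 7]
  Insert 2 (step 8): P = [1, 2, 6, 8] / [3, 5, 7] / [4];  Q = [1, 3, 4, 6] / [2, 5, 7] / [8]
Final shape: (4, 3, 1).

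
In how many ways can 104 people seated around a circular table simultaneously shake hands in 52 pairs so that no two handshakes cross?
C_52 = 29869166945772625950142417512

These noncrossing handshakes are counted by the Catalan number C_n = (1/(n + 1)) · C(2n, n). For n = 52: C_52 = (1/53) · C(104, 52) = 1583065848125949175357548128136/53 = 29869166945772625950142417512.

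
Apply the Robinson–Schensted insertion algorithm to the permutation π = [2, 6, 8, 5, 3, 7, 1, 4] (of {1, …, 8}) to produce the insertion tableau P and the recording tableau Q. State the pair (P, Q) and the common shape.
P = [1, 3, 4] / [2, 7] / [5, 8] / [6];  Q = [1, 2, 3] / [4, 6] / [5, 8] / [7];  common shape = (3, 2, 2, 1)

Row-insert the values π_1, π_2, … into P one at a time, bumping the leftmost entry strictly greater than the inserted value down to the next row. The recording tableau Q records, in position (i, j), the step at which that cell was added to P.
  Insert 2 (step 1): P = [2];  Q = [1]
  Insert 6 (step 2): P = [2, 6];  Q = [1, 2]
  Insert 8 (step 3): P = [2, 6, 8];  Q = [1, 2, 3]
  Insert 5 (step 4): P = [2, 5, 8] / [6];  Q = [1, 2, 3] / [4]
  Insert 3 (step 5): P = [2, 3, 8] / [5] / [6];  Q = [1, 2, 3] / [4] / [5]
  Insert 7 (step 6): P = [2, 3, 7] / [5, 8] / [6];  Q = [1, 2, 3] / [4, 6] / [5]
  Insert 1 (step 7): P = [1, 3, 7] / [2, 8] / [5] / [6];  Q = [1, 2, 3] / [4, 6] / [5] / [7]
  Insert 4 (step 8): P = [1, 3, 4] / [2, 7] / [5, 8] / [6];  Q = [1, 2, 3] / [4, 6] / [5, 8] / [7]
Final shape: (3, 2, 2, 1).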